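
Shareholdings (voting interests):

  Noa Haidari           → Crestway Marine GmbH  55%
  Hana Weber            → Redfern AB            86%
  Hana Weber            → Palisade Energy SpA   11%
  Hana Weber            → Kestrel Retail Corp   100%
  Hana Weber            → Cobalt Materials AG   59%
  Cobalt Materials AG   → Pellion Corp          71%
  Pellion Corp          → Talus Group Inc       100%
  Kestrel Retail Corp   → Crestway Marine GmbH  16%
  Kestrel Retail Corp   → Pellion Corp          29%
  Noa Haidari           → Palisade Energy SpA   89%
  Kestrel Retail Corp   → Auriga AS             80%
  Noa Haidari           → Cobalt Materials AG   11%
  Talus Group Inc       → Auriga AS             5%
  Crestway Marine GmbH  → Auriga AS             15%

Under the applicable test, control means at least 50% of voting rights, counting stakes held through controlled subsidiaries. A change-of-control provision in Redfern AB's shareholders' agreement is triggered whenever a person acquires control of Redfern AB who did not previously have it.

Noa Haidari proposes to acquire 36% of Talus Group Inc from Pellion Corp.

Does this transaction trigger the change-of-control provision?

The purchase adds only to Noa's holdings (Pellion's stake shrinks), so Noa is the only person who could newly come to control Redfern.
Noa holds 55% of Crestway, so Noa controls Crestway.
Noa holds 89% of Palisade, so Noa controls Palisade.
Neither Noa nor any entity Noa controls holds any voting interest in Redfern.
So before the transaction, Noa does not control Redfern.
After the purchase, Noa holds 36% of Talus directly, and Pellion's stake falls to 64%.
Noa's side now holds 36% of Talus, not ≥ 50%, so Noa still does not control Talus.
After the transaction, neither Noa nor any entity Noa controls holds a voting interest in Redfern, so Noa still does not control it.
No new person acquires control, so the clause is not triggered.

No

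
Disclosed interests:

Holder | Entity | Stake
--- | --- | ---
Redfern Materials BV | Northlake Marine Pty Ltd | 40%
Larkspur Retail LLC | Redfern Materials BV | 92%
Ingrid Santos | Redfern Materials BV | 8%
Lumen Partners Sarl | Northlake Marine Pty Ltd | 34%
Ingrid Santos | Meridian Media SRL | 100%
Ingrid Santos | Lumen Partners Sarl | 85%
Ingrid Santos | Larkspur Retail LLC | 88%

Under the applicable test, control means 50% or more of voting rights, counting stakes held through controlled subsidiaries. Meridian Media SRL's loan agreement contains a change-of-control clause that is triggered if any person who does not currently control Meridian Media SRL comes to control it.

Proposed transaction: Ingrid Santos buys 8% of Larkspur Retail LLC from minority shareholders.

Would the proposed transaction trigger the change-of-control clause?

The purchase changes only Ingrid's holdings, so Ingrid is the only person who could newly come to control Meridian.
Ingrid holds 100% of Meridian, so Ingrid controls Meridian.
So Ingrid already controls Meridian before the transaction.
After the purchase, Ingrid's direct stake in Larkspur rises to 88% + 8% = 96%.
Ingrid controlled Meridian already, so this is not a new person acquiring control; every other person's position is unchanged or reduced.
No new person acquires control, so the clause is not triggered.

No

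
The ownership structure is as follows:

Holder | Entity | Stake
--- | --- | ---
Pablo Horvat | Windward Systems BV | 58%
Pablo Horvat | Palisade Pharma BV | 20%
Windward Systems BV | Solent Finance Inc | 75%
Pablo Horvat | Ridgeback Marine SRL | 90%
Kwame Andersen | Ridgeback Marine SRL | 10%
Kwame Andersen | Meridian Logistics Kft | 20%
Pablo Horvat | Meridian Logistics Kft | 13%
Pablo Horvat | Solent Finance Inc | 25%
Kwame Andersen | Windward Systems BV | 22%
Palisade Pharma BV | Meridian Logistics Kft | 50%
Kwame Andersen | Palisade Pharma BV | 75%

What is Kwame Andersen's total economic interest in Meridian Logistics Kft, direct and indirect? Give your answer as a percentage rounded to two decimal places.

57.50%

Kwame reaches Meridian along 2 paths.
Direct stake: 20% = 20%.
Via Palisade: 75% × 50% = 37.5%.
Total: 20% + 37.5% = 57.5%.
Rounded: 57.50%.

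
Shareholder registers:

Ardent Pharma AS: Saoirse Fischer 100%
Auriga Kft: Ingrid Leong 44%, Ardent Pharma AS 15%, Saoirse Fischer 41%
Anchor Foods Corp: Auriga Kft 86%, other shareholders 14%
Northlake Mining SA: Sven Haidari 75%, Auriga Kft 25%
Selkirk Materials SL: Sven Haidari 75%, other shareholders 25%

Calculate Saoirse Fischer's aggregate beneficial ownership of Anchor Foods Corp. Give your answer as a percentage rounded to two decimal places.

48.16%

Saoirse reaches Anchor along 2 paths.
Via Ardent → Auriga: 100% × 15% × 86% = 12.9%.
Via Auriga: 41% × 86% = 35.26%.
Total: 12.9% + 35.26% = 48.16%.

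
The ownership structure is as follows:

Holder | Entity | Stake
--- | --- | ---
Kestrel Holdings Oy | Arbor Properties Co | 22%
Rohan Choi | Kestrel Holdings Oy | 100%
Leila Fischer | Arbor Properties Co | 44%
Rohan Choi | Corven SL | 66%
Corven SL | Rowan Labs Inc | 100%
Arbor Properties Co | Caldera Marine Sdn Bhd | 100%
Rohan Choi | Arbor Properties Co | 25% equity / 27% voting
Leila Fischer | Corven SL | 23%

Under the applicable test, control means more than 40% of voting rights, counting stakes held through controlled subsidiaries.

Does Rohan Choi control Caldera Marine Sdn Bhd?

Rohan holds 100% of Kestrel, so Rohan controls Kestrel.
Kestrel and Rohan together hold 22% + 27% = 49% of Arbor, so Rohan controls Arbor.
Arbor holds 100% of Caldera, so Rohan controls Caldera.

Yes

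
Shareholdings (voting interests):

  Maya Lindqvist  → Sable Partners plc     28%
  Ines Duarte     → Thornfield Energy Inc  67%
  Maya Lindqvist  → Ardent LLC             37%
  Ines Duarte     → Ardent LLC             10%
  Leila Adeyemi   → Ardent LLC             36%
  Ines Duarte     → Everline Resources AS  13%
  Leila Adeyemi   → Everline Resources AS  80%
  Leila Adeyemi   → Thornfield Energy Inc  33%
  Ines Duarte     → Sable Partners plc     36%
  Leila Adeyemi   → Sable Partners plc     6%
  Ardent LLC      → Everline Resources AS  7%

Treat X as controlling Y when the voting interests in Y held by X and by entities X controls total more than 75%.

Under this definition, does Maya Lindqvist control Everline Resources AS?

No

Maya's largest direct stake is 37% in Ardent, which does not meet the threshold, so Maya controls no company.
Neither Maya nor any entity Maya controls holds any voting interest in Everline.
So Maya does not control Everline.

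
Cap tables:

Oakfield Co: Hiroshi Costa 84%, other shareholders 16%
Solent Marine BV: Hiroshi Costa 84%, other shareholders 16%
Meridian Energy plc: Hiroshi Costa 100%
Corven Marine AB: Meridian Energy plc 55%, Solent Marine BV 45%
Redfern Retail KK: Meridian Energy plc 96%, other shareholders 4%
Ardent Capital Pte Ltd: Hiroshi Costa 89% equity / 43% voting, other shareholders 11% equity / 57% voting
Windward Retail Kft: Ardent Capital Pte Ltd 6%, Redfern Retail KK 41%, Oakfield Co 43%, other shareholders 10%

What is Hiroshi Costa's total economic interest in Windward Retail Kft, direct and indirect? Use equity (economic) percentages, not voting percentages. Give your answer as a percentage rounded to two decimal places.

Hiroshi reaches Windward along 3 paths.
Via Ardent: 89% × 6% = 5.34%.
Via Meridian → Redfern: 100% × 96% × 41% = 39.36%.
Via Oakfield: 84% × 43% = 36.12%.
Total: 5.34% + 39.36% + 36.12% = 80.82%.

80.82%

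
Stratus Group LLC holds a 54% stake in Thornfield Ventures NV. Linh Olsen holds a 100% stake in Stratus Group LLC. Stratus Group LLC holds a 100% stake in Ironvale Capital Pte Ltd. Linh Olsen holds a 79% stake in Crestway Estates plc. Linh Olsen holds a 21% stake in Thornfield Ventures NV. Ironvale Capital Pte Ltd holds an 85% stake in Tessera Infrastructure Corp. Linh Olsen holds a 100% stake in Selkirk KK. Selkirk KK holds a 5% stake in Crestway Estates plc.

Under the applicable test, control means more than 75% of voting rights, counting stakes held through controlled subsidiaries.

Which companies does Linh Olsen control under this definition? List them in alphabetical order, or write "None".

Crestway Estates plc, Ironvale Capital Pte Ltd, Selkirk KK, Stratus Group LLC, Tessera Infrastructure Corp

Linh holds 100% of Selkirk, so Linh controls Selkirk.
Linh holds 100% of Stratus, so Linh controls Stratus.
Stratus holds 100% of Ironvale, so Linh controls Ironvale.
Ironvale holds 85% of Tessera, so Linh controls Tessera.
Selkirk and Linh together hold 5% + 79% = 84% of Crestway, so Linh controls Crestway.
No other company's threshold is met.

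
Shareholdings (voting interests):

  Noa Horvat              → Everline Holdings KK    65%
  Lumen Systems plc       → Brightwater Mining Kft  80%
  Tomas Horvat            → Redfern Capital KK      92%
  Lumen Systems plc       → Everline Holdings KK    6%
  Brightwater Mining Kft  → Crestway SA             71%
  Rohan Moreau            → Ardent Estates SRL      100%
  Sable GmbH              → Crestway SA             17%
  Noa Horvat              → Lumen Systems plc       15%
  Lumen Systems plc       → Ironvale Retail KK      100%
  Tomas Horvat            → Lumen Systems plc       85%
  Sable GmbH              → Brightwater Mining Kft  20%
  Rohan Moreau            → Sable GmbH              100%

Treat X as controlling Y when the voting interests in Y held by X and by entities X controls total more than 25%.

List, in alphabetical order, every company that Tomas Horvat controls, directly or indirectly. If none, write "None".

Tomas holds 85% of Lumen, so Tomas controls Lumen.
Lumen holds 80% of Brightwater, so Tomas controls Brightwater.
Tomas holds 92% of Redfern, so Tomas controls Redfern.
Brightwater holds 71% of Crestway, so Tomas controls Crestway.
Lumen holds 100% of Ironvale, so Tomas controls Ironvale.
No other company's threshold is met.

Brightwater Mining Kft, Crestway SA, Ironvale Retail KK, Lumen Systems plc, Redfern Capital KK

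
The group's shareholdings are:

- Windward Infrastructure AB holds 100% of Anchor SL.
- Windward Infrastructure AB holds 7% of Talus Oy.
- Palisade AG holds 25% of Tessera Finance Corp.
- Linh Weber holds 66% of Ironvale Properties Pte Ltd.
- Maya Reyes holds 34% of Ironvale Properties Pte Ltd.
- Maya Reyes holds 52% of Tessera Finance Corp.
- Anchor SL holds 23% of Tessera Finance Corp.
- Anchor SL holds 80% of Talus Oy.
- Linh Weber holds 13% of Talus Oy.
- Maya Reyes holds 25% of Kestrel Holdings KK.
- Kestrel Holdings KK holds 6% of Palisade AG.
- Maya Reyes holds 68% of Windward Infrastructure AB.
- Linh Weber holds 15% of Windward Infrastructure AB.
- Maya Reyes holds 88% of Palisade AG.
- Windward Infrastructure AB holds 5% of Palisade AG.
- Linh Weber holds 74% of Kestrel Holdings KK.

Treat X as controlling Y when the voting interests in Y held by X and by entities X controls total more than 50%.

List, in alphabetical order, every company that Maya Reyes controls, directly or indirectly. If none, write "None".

Maya holds 68% of Windward, so Maya controls Windward.
Maya and Windward together hold 88% + 5% = 93% of Palisade, so Maya controls Palisade.
Windward holds 100% of Anchor, so Maya controls Anchor.
Windward and Anchor together hold 7% + 80% = 87% of Talus, so Maya controls Talus.
Palisade and Anchor and Maya together hold 25% + 23% + 52% = 100% of Tessera, so Maya controls Tessera.
No other company's threshold is met.

Anchor SL, Palisade AG, Talus Oy, Tessera Finance Corp, Windward Infrastructure AB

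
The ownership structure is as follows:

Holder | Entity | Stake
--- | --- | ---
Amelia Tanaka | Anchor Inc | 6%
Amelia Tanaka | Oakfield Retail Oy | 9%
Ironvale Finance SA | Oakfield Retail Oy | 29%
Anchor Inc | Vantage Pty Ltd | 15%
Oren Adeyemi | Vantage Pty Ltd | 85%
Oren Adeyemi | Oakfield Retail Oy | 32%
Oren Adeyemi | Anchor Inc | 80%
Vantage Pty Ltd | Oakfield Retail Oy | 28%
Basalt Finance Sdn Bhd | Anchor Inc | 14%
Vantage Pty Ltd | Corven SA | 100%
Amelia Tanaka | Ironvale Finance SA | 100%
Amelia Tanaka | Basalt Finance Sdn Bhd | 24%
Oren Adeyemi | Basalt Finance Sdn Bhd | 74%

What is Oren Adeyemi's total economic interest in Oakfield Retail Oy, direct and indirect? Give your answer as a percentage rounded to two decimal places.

59.60%

Oren reaches Oakfield along 4 paths.
Direct stake: 32% = 32%.
Via Anchor → Vantage: 80% × 15% × 28% = 3.36%.
Via Basalt → Anchor → Vantage: 74% × 14% × 15% × 28% = 0.43512%.
Via Vantage: 85% × 28% = 23.8%.
Total: 32% + 3.36% + 0.43512% + 23.8% = 59.59512%.
Rounded: 59.60%.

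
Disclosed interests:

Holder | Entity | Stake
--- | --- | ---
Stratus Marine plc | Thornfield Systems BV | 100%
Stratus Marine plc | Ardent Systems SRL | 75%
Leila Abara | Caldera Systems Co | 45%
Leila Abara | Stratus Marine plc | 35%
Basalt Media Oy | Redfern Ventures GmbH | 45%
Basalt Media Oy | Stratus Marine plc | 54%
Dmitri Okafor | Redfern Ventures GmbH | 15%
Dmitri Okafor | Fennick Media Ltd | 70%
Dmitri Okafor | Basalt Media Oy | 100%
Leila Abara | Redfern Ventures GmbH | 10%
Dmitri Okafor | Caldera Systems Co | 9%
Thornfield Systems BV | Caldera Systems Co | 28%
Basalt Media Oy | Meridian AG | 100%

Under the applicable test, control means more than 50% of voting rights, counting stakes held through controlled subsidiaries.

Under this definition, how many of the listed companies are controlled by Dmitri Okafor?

7

Dmitri holds 100% of Basalt, so Dmitri controls Basalt.
Basalt and Dmitri together hold 45% + 15% = 60% of Redfern, so Dmitri controls Redfern.
Basalt holds 54% of Stratus, so Dmitri controls Stratus.
Stratus holds 100% of Thornfield, so Dmitri controls Thornfield.
Stratus holds 75% of Ardent, so Dmitri controls Ardent.
Dmitri holds 70% of Fennick, so Dmitri controls Fennick.
Basalt holds 100% of Meridian, so Dmitri controls Meridian.
No other company's threshold is met.
Dmitri controls 7 companies.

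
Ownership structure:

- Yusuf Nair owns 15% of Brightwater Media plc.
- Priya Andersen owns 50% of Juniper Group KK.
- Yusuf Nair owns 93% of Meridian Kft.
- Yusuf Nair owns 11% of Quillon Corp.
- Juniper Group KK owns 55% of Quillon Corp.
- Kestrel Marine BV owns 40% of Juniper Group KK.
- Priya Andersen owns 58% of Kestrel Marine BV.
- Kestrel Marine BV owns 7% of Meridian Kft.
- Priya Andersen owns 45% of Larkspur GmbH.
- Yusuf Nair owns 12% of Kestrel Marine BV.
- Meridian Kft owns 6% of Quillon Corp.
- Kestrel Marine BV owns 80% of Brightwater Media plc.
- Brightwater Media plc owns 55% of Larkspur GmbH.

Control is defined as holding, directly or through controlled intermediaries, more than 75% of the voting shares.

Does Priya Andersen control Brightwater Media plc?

Priya's largest direct stake is 58% in Kestrel, which does not meet the threshold, so Priya controls no company.
Neither Priya nor any entity Priya controls holds any voting interest in Brightwater.
So Priya does not control Brightwater.

No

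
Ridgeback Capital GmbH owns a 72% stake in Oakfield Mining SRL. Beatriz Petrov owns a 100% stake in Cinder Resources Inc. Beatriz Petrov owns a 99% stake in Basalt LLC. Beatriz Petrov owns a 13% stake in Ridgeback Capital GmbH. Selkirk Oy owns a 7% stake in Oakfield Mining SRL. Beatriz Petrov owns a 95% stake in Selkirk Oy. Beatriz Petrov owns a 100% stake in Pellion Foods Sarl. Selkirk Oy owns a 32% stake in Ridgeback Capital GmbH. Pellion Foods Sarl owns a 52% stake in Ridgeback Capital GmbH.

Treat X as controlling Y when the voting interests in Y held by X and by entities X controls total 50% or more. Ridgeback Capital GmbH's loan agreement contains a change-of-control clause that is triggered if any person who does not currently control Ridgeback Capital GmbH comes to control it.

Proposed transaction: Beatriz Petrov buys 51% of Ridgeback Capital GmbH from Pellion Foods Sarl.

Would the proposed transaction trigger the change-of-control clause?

The purchase adds only to Beatriz's holdings (Pellion's stake shrinks), so Beatriz is the only person who could newly come to control Ridgeback.
Beatriz holds 95% of Selkirk, so Beatriz controls Selkirk.
Beatriz holds 100% of Pellion, so Beatriz controls Pellion.
Selkirk and Pellion and Beatriz together hold 32% + 52% + 13% = 97% of Ridgeback, so Beatriz controls Ridgeback.
So Beatriz already controls Ridgeback before the transaction.
After the purchase, Beatriz's direct stake in Ridgeback rises to 13% + 51% = 64%, and Pellion's stake falls to 1%.
Beatriz controlled Ridgeback already, so this is not a new person acquiring control; every other person's position is unchanged or reduced.
No new person acquires control, so the clause is not triggered.

No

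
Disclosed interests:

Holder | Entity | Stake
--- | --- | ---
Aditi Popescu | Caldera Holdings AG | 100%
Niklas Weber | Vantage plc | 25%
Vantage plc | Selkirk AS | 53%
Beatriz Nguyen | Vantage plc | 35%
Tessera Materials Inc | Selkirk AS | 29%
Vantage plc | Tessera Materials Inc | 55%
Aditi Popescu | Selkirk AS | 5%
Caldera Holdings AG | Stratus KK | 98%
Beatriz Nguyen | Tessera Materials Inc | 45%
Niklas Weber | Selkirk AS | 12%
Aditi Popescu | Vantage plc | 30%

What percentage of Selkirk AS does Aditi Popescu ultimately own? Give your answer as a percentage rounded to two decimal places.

Aditi reaches Selkirk along 3 paths.
Via Vantage → Tessera: 30% × 55% × 29% = 4.785%.
Direct stake: 5% = 5%.
Via Vantage: 30% × 53% = 15.9%.
Total: 4.785% + 5% + 15.9% = 25.685%.
Rounded: 25.69%.

25.69%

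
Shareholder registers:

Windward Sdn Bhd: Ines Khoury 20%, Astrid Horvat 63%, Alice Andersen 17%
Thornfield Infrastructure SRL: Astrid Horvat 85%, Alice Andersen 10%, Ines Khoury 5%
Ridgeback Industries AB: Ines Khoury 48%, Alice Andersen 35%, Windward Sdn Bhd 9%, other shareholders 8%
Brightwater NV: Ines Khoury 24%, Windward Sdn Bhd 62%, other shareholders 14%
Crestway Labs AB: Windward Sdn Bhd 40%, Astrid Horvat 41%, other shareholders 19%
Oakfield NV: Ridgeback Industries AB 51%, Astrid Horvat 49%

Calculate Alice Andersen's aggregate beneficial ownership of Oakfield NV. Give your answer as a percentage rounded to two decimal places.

Alice reaches Oakfield along 2 paths.
Via Ridgeback: 35% × 51% = 17.85%.
Via Windward → Ridgeback: 17% × 9% × 51% = 0.7803%.
Total: 17.85% + 0.7803% = 18.6303%.
Rounded: 18.63%.

18.63%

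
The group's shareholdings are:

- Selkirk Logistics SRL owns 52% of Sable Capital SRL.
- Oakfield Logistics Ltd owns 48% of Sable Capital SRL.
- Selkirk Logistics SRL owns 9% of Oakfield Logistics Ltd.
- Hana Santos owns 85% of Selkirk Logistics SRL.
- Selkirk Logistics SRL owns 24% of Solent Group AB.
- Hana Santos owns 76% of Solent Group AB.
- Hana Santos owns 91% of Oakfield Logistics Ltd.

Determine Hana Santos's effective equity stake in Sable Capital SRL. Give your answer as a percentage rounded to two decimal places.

91.55%

Hana reaches Sable along 3 paths.
Via Selkirk → Oakfield: 85% × 9% × 48% = 3.672%.
Via Oakfield: 91% × 48% = 43.68%.
Via Selkirk: 85% × 52% = 44.2%.
Total: 3.672% + 43.68% + 44.2% = 91.552%.
Rounded: 91.55%.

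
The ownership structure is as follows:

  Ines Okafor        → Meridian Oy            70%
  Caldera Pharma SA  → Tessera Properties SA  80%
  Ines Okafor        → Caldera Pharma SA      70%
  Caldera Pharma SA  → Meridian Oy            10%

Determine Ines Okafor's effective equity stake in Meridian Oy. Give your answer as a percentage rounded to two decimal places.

77.00%

Ines reaches Meridian along 2 paths.
Via Caldera: 70% × 10% = 7%.
Direct stake: 70% = 70%.
Total: 7% + 70% = 77%.
Rounded: 77.00%.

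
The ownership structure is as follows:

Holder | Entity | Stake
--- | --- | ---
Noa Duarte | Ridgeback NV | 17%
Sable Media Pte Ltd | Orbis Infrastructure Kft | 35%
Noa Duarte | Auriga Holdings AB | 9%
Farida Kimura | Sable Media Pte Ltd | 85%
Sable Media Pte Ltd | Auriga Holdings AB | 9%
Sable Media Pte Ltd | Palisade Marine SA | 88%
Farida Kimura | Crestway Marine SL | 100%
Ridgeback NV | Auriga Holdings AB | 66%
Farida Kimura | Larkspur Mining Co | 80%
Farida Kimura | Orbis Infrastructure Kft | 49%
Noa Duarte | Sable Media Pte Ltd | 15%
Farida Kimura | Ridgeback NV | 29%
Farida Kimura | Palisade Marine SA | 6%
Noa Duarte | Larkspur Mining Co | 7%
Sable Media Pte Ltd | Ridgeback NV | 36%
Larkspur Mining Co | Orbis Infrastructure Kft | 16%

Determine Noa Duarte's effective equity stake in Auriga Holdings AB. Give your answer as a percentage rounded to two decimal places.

Noa reaches Auriga along 4 paths.
Via Ridgeback: 17% × 66% = 11.22%.
Via Sable → Ridgeback: 15% × 36% × 66% = 3.564%.
Direct stake: 9% = 9%.
Via Sable: 15% × 9% = 1.35%.
Total: 11.22% + 3.564% + 9% + 1.35% = 25.134%.
Rounded: 25.13%.

25.13%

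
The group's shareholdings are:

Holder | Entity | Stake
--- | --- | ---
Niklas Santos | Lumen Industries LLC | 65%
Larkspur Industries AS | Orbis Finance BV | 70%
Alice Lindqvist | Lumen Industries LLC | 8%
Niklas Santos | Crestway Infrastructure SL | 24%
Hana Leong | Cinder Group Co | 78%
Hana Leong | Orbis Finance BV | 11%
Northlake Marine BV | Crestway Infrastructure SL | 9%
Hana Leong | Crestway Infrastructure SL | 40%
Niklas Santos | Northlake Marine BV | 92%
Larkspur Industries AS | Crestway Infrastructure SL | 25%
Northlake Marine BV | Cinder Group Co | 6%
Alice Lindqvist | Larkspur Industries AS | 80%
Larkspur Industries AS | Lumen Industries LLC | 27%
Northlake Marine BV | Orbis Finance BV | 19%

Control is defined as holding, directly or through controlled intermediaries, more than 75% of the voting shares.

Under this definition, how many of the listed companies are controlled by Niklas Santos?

1

Niklas holds 92% of Northlake, so Niklas controls Northlake.
No other company's threshold is met.
Niklas controls 1 company.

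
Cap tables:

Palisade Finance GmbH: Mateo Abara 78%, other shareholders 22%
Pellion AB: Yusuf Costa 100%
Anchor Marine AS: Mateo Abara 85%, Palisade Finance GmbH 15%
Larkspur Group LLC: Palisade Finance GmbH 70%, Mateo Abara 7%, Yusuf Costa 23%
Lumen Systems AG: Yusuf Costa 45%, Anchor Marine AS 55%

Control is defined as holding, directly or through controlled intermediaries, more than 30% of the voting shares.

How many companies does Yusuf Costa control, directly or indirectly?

2

Yusuf holds 100% of Pellion, so Yusuf controls Pellion.
Yusuf holds 45% of Lumen, so Yusuf controls Lumen.
No other company's threshold is met.
Yusuf controls 2 companies.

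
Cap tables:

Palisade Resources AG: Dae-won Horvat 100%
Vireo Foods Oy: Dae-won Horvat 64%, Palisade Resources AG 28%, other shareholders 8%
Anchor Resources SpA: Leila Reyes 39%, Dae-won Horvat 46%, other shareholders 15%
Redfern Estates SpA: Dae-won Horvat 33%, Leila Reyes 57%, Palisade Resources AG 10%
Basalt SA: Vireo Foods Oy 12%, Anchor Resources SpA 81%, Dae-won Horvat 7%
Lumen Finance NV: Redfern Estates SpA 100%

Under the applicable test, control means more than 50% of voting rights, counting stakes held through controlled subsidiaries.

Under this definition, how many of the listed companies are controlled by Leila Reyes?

Leila holds 57% of Redfern, so Leila controls Redfern.
Redfern holds 100% of Lumen, so Leila controls Lumen.
No other company's threshold is met.
Leila controls 2 companies.

2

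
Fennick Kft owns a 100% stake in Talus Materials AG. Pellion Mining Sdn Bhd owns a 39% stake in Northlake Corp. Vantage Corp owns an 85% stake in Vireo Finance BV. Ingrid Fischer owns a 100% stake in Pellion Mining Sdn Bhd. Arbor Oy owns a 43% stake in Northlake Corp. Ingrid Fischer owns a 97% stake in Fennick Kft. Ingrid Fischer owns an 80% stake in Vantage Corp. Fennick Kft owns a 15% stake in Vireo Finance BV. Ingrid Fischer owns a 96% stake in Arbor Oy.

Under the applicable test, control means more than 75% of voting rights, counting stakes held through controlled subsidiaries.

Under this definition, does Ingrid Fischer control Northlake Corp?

Ingrid holds 100% of Pellion, so Ingrid controls Pellion.
Ingrid holds 96% of Arbor, so Ingrid controls Arbor.
Pellion and Arbor together hold 39% + 43% = 82% of Northlake, so Ingrid controls Northlake.

Yes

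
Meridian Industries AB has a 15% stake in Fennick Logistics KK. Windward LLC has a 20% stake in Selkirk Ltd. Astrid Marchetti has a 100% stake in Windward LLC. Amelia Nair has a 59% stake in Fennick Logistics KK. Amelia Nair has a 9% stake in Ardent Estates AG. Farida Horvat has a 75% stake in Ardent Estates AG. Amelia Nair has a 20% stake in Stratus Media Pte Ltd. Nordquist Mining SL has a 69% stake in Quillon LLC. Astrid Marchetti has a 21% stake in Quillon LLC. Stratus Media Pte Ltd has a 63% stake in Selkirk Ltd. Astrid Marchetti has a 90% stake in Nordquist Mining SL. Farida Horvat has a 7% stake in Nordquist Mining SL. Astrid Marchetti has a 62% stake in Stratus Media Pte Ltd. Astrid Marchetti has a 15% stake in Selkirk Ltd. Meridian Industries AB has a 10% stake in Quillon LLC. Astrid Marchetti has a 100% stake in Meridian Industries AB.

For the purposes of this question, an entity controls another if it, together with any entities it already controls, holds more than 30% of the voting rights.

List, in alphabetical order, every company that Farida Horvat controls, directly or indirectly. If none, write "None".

Ardent Estates AG

Farida holds 75% of Ardent, so Farida controls Ardent.
No other company's threshold is met.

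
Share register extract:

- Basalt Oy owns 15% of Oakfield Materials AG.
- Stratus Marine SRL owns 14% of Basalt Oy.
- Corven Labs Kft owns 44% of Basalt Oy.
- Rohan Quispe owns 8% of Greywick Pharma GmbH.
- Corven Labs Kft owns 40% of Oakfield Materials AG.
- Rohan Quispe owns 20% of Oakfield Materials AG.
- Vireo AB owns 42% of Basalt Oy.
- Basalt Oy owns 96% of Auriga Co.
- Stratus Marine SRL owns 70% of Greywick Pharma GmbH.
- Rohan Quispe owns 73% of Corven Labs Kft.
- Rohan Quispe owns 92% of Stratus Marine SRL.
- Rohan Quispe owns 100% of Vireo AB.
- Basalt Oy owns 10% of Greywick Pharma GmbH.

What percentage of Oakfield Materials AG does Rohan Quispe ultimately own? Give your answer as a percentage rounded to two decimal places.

62.25%

Rohan reaches Oakfield along 5 paths.
Direct stake: 20% = 20%.
Via Corven: 73% × 40% = 29.2%.
Via Stratus → Basalt: 92% × 14% × 15% = 1.932%.
Via Vireo → Basalt: 100% × 42% × 15% = 6.3%.
Via Corven → Basalt: 73% × 44% × 15% = 4.818%.
Total: 20% + 29.2% + 1.932% + 6.3% + 4.818% = 62.25%.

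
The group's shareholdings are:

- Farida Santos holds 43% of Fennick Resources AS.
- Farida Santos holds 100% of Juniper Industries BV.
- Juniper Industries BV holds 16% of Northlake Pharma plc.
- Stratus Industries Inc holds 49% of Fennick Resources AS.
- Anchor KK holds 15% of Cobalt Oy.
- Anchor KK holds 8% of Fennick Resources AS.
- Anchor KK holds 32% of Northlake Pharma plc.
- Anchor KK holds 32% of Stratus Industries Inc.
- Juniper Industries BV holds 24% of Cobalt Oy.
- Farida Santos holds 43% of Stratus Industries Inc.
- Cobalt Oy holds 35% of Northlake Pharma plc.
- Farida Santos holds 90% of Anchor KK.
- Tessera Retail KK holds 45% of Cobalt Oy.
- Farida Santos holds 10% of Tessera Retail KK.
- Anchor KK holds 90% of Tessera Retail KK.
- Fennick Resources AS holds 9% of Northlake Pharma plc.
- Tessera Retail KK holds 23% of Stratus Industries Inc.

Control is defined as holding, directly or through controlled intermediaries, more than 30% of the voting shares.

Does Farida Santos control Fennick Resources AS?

Farida holds 90% of Anchor, so Farida controls Anchor.
Anchor and Farida together hold 90% + 10% = 100% of Tessera, so Farida controls Tessera.
Farida and Anchor and Tessera together hold 43% + 32% + 23% = 98% of Stratus, so Farida controls Stratus.
Anchor and Farida and Stratus together hold 8% + 43% + 49% = 100% of Fennick, so Farida controls Fennick.

Yes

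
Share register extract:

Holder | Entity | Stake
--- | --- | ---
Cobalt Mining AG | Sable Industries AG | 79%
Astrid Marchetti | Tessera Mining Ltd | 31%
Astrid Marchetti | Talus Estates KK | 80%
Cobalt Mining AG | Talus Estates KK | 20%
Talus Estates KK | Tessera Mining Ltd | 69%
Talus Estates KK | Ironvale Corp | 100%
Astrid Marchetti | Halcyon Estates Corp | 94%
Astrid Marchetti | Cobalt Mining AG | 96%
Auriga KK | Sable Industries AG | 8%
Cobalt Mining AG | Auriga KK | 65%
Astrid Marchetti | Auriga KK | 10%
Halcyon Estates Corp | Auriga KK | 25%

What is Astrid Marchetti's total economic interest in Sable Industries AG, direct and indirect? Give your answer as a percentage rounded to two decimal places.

Astrid reaches Sable along 4 paths.
Via Cobalt: 96% × 79% = 75.84%.
Via Auriga: 10% × 8% = 0.8%.
Via Halcyon → Auriga: 94% × 25% × 8% = 1.88%.
Via Cobalt → Auriga: 96% × 65% × 8% = 4.992%.
Total: 75.84% + 0.8% + 1.88% + 4.992% = 83.512%.
Rounded: 83.51%.

83.51%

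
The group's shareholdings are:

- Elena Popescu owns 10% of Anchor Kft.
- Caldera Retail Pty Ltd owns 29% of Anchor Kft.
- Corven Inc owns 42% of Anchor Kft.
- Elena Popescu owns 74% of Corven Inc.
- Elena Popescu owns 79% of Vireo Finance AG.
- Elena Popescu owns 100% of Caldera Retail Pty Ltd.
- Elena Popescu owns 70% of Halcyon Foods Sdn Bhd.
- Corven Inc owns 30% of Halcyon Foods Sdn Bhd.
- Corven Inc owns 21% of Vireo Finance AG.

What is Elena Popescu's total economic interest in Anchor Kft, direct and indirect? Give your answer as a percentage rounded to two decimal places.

Elena reaches Anchor along 3 paths.
Via Corven: 74% × 42% = 31.08%.
Direct stake: 10% = 10%.
Via Caldera: 100% × 29% = 29%.
Total: 31.08% + 10% + 29% = 70.08%.

70.08%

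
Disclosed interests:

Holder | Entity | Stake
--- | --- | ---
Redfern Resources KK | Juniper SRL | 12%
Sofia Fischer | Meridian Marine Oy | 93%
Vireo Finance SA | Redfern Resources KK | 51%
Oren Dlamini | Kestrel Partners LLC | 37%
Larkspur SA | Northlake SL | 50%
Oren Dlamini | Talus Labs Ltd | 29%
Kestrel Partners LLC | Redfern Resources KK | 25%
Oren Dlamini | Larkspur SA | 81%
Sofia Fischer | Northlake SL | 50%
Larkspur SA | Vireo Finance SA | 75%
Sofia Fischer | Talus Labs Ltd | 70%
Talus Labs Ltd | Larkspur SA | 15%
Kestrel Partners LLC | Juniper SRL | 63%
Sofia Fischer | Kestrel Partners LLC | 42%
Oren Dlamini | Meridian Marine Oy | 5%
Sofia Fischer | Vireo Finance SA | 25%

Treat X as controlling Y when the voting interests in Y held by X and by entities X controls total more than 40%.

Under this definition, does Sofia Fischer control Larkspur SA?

Sofia holds 70% of Talus, so Sofia controls Talus.
Sofia holds 42% of Kestrel, so Sofia controls Kestrel.
Sofia holds 50% of Northlake, so Sofia controls Northlake.
Kestrel holds 63% of Juniper, so Sofia controls Juniper.
Sofia holds 93% of Meridian, so Sofia controls Meridian.
In Larkspur, Sofia's side holds only 15%, not > 40%.
So Sofia does not control Larkspur.

No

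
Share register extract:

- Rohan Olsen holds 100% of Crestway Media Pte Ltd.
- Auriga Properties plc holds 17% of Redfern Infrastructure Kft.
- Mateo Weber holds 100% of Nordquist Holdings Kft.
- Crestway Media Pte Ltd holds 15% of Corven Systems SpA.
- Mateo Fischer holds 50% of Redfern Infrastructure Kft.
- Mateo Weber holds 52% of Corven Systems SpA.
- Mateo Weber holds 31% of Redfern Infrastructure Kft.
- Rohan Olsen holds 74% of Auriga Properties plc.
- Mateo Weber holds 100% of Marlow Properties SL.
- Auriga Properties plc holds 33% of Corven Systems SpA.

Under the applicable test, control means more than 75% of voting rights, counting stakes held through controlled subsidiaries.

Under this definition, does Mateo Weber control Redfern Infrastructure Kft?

No

Mateo Weber holds 100% of Marlow, so Mateo Weber controls Marlow.
Mateo Weber holds 100% of Nordquist, so Mateo Weber controls Nordquist.
In Redfern, Mateo Weber's side holds only 31%, not > 75%.
So Mateo Weber does not control Redfern.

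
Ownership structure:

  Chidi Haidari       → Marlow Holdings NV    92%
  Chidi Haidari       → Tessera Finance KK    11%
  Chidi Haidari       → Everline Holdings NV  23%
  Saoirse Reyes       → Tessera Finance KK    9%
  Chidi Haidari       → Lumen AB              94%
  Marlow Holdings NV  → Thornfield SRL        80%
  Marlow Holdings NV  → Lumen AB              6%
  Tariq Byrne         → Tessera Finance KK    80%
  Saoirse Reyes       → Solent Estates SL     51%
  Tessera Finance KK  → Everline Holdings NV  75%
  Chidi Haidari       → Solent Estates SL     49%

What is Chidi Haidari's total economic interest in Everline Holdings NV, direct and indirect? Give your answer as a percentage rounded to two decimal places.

31.25%

Chidi reaches Everline along 2 paths.
Via Tessera: 11% × 75% = 8.25%.
Direct stake: 23% = 23%.
Total: 8.25% + 23% = 31.25%.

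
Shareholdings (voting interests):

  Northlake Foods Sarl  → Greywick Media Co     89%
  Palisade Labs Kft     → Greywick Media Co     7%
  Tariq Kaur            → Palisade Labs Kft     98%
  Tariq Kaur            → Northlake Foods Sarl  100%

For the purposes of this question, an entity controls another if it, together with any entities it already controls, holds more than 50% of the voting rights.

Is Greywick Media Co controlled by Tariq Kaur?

Tariq holds 100% of Northlake, so Tariq controls Northlake.
Tariq holds 98% of Palisade, so Tariq controls Palisade.
Northlake and Palisade together hold 89% + 7% = 96% of Greywick, so Tariq controls Greywick.

Yes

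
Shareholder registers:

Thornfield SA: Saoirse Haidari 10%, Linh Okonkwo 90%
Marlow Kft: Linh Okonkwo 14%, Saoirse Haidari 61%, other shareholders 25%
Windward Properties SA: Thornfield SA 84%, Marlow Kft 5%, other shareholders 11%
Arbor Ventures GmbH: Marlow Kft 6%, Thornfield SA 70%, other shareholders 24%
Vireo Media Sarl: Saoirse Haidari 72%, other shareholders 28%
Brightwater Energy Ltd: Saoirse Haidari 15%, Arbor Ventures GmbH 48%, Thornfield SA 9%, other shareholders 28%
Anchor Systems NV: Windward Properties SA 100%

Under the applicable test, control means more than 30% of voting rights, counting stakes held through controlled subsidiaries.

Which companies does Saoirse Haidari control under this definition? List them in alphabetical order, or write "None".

Saoirse holds 61% of Marlow, so Saoirse controls Marlow.
Saoirse holds 72% of Vireo, so Saoirse controls Vireo.
No other company's threshold is met.

Marlow Kft, Vireo Media Sarl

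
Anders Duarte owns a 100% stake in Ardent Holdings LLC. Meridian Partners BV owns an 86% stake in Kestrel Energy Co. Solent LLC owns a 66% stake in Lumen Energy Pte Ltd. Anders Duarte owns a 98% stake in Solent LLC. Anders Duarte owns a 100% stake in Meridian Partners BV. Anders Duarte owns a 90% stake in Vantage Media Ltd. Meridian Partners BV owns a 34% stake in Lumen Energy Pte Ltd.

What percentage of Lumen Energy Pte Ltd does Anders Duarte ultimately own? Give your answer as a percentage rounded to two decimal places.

Anders reaches Lumen along 2 paths.
Via Solent: 98% × 66% = 64.68%.
Via Meridian: 100% × 34% = 34%.
Total: 64.68% + 34% = 98.68%.

98.68%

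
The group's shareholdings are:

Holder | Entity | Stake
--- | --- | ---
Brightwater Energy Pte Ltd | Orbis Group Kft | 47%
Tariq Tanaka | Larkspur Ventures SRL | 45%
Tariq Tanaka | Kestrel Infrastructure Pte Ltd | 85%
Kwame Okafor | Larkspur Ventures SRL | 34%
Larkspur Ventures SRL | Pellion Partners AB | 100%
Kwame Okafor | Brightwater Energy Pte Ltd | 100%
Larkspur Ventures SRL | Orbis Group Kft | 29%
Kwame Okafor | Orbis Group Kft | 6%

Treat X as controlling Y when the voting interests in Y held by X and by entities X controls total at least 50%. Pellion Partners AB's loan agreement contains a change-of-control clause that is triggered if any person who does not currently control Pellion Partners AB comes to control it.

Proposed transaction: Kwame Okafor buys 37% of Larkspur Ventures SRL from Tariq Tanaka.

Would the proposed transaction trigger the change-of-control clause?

The purchase adds only to Kwame's holdings (Tariq's stake shrinks), so Kwame is the only person who could newly come to control Pellion.
Kwame holds 100% of Brightwater, so Kwame controls Brightwater.
Brightwater and Kwame together hold 47% + 6% = 53% of Orbis, so Kwame controls Orbis.
Neither Kwame nor any entity Kwame controls holds any voting interest in Pellion.
So before the transaction, Kwame does not control Pellion.
After the purchase, Kwame's direct stake in Larkspur rises to 34% + 37% = 71%, and Tariq's stake falls to 8%.
Kwame holds 71% of Larkspur, so Kwame controls Larkspur.
Larkspur holds 100% of Pellion, so Kwame controls Pellion.
Kwame did not control Pellion before and does after, so the clause is triggered.

Yes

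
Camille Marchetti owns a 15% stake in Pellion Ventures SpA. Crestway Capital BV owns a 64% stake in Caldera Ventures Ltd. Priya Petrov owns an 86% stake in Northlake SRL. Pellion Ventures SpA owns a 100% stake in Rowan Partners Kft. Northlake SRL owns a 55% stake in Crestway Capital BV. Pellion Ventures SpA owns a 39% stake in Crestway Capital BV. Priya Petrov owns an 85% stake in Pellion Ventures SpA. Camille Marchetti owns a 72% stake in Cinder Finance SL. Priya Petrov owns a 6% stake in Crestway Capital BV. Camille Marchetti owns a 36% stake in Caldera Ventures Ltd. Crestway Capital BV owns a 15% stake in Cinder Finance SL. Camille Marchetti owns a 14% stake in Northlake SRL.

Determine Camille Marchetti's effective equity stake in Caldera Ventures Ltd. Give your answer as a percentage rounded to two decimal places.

44.67%

Camille reaches Caldera along 3 paths.
Via Pellion → Crestway: 15% × 39% × 64% = 3.744%.
Via Northlake → Crestway: 14% × 55% × 64% = 4.928%.
Direct stake: 36% = 36%.
Total: 3.744% + 4.928% + 36% = 44.672%.
Rounded: 44.67%.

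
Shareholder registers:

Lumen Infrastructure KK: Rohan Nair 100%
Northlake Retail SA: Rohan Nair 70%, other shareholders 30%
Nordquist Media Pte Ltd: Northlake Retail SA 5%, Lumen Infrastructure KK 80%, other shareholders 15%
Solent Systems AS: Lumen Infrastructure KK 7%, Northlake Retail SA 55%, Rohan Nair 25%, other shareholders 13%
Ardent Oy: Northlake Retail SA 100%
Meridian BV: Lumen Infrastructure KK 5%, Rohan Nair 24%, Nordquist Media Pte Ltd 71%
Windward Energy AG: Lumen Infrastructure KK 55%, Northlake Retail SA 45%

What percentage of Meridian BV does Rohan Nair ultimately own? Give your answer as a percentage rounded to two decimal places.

Rohan reaches Meridian along 4 paths.
Via Lumen: 100% × 5% = 5%.
Direct stake: 24% = 24%.
Via Northlake → Nordquist: 70% × 5% × 71% = 2.485%.
Via Lumen → Nordquist: 100% × 80% × 71% = 56.8%.
Total: 5% + 24% + 2.485% + 56.8% = 88.285%.
Rounded: 88.29%.

88.29%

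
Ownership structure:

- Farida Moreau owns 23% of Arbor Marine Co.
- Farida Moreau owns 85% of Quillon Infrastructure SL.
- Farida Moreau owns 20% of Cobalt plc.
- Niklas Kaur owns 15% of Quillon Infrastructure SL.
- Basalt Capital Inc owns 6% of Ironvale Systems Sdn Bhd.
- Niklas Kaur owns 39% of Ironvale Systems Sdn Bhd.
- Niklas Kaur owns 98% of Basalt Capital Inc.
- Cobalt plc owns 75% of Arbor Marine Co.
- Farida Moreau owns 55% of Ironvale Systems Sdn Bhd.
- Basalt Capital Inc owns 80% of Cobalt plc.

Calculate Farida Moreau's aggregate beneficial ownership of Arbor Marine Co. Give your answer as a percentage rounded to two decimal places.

Farida reaches Arbor along 2 paths.
Direct stake: 23% = 23%.
Via Cobalt: 20% × 75% = 15%.
Total: 23% + 15% = 38%.
Rounded: 38.00%.

38.00%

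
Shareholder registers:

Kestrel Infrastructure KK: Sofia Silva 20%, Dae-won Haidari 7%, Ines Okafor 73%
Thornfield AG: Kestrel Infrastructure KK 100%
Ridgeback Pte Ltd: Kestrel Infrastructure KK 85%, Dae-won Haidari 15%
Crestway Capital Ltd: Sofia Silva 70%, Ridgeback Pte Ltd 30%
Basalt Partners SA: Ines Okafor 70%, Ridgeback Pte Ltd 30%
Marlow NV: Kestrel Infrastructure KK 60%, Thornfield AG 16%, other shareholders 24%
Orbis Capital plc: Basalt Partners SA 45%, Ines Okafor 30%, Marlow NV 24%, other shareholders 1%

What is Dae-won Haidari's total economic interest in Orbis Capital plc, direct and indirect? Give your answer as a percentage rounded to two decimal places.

4.11%

Dae-won reaches Orbis along 4 paths.
Via Kestrel → Ridgeback → Basalt: 7% × 85% × 30% × 45% = 0.80325%.
Via Ridgeback → Basalt: 15% × 30% × 45% = 2.025%.
Via Kestrel → Marlow: 7% × 60% × 24% = 1.008%.
Via Kestrel → Thornfield → Marlow: 7% × 100% × 16% × 24% = 0.2688%.
Total: 0.80325% + 2.025% + 1.008% + 0.2688% = 4.10505%.
Rounded: 4.11%.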